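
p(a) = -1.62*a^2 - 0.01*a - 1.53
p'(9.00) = -29.17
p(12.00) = -234.93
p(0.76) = -2.47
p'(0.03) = -0.11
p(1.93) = -7.58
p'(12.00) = -38.89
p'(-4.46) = 14.44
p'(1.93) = -6.26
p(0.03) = -1.53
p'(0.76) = -2.47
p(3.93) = -26.59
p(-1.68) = -6.09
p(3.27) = -18.89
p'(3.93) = -12.74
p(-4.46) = -33.71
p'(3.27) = -10.60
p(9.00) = -132.84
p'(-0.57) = 1.84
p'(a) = -3.24*a - 0.01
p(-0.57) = -2.05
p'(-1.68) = 5.43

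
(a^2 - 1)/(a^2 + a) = (a - 1)/a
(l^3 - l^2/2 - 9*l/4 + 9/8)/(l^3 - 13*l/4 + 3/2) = (l + 3/2)/(l + 2)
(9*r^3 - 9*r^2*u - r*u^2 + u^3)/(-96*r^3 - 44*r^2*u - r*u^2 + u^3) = (-3*r^2 + 4*r*u - u^2)/(32*r^2 + 4*r*u - u^2)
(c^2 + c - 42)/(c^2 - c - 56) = (c - 6)/(c - 8)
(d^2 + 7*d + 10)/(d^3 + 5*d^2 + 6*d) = (d + 5)/(d*(d + 3))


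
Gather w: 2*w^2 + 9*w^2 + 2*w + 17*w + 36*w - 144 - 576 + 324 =11*w^2 + 55*w - 396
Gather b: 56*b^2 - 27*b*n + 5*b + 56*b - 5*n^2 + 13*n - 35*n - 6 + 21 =56*b^2 + b*(61 - 27*n) - 5*n^2 - 22*n + 15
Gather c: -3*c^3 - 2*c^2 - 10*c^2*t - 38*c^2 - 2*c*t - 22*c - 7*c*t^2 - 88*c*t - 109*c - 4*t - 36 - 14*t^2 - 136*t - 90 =-3*c^3 + c^2*(-10*t - 40) + c*(-7*t^2 - 90*t - 131) - 14*t^2 - 140*t - 126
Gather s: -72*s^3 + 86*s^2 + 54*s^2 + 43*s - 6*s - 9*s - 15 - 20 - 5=-72*s^3 + 140*s^2 + 28*s - 40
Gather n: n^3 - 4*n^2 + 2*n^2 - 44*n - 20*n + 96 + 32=n^3 - 2*n^2 - 64*n + 128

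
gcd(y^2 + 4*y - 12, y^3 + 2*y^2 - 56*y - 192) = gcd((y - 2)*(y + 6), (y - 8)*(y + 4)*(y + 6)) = y + 6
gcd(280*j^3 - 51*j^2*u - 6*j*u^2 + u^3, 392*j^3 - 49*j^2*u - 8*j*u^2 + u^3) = -56*j^2 - j*u + u^2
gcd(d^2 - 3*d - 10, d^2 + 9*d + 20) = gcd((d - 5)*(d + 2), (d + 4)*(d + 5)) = 1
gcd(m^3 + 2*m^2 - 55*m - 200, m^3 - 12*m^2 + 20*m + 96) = m - 8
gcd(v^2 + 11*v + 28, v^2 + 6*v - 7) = v + 7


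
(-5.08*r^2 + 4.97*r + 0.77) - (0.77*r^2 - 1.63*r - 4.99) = -5.85*r^2 + 6.6*r + 5.76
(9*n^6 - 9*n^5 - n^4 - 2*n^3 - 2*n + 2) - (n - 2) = 9*n^6 - 9*n^5 - n^4 - 2*n^3 - 3*n + 4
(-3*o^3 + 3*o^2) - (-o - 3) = -3*o^3 + 3*o^2 + o + 3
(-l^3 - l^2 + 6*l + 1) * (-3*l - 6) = 3*l^4 + 9*l^3 - 12*l^2 - 39*l - 6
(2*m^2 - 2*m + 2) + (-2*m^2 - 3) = -2*m - 1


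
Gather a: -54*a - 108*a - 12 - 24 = -162*a - 36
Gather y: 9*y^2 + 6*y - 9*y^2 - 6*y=0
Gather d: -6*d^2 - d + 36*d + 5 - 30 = -6*d^2 + 35*d - 25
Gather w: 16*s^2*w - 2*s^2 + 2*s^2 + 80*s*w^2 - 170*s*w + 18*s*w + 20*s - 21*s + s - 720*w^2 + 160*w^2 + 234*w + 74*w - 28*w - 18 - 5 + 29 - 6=w^2*(80*s - 560) + w*(16*s^2 - 152*s + 280)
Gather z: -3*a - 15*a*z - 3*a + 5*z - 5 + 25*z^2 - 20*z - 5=-6*a + 25*z^2 + z*(-15*a - 15) - 10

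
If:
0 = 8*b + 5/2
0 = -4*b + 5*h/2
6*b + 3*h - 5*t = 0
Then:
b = -5/16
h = -1/2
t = -27/40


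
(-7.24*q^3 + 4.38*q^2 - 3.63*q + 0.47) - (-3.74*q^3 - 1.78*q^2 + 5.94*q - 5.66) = -3.5*q^3 + 6.16*q^2 - 9.57*q + 6.13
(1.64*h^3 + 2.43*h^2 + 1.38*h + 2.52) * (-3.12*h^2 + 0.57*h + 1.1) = -5.1168*h^5 - 6.6468*h^4 - 1.1165*h^3 - 4.4028*h^2 + 2.9544*h + 2.772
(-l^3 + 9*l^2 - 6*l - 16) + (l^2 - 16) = -l^3 + 10*l^2 - 6*l - 32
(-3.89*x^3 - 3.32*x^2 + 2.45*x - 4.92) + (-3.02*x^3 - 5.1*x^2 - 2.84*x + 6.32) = -6.91*x^3 - 8.42*x^2 - 0.39*x + 1.4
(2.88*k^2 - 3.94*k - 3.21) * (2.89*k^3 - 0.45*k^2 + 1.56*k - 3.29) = 8.3232*k^5 - 12.6826*k^4 - 3.0111*k^3 - 14.1771*k^2 + 7.955*k + 10.5609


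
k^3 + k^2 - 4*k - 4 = (k - 2)*(k + 1)*(k + 2)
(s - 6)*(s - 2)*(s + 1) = s^3 - 7*s^2 + 4*s + 12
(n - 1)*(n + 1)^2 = n^3 + n^2 - n - 1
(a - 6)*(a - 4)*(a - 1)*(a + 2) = a^4 - 9*a^3 + 12*a^2 + 44*a - 48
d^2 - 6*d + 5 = (d - 5)*(d - 1)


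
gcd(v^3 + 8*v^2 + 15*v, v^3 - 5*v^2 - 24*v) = v^2 + 3*v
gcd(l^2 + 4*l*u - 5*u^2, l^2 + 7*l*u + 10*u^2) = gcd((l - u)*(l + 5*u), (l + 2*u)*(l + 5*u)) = l + 5*u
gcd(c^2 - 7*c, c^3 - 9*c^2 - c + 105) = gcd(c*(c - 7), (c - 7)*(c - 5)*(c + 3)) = c - 7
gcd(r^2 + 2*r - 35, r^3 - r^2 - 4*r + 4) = 1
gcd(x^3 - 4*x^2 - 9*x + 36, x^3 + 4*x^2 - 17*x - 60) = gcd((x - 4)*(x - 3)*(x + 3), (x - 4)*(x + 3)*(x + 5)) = x^2 - x - 12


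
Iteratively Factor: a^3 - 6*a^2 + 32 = (a - 4)*(a^2 - 2*a - 8) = (a - 4)*(a + 2)*(a - 4)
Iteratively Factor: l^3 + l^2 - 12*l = (l - 3)*(l^2 + 4*l) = (l - 3)*(l + 4)*(l)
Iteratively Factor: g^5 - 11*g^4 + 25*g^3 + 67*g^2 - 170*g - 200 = (g + 1)*(g^4 - 12*g^3 + 37*g^2 + 30*g - 200) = (g - 5)*(g + 1)*(g^3 - 7*g^2 + 2*g + 40) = (g - 5)*(g + 1)*(g + 2)*(g^2 - 9*g + 20) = (g - 5)*(g - 4)*(g + 1)*(g + 2)*(g - 5)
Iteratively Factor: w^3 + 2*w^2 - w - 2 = (w - 1)*(w^2 + 3*w + 2) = (w - 1)*(w + 2)*(w + 1)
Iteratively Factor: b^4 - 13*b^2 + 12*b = (b + 4)*(b^3 - 4*b^2 + 3*b) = (b - 3)*(b + 4)*(b^2 - b) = (b - 3)*(b - 1)*(b + 4)*(b)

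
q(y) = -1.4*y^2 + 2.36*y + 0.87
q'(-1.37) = 6.20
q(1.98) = 0.05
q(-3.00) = -18.81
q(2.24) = -0.87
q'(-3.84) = 13.11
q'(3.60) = -7.72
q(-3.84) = -28.84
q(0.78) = 1.86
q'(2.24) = -3.91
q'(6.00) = -14.44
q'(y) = 2.36 - 2.8*y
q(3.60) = -8.78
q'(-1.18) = 5.66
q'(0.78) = 0.18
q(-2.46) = -13.41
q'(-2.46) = 9.25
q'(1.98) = -3.18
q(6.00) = -35.37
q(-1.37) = -4.99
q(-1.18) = -3.86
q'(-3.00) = 10.76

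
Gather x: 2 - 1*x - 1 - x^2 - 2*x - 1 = -x^2 - 3*x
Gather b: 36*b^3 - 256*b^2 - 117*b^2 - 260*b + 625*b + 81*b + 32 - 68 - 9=36*b^3 - 373*b^2 + 446*b - 45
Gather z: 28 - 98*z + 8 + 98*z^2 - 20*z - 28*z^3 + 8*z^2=-28*z^3 + 106*z^2 - 118*z + 36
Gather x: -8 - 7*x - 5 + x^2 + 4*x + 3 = x^2 - 3*x - 10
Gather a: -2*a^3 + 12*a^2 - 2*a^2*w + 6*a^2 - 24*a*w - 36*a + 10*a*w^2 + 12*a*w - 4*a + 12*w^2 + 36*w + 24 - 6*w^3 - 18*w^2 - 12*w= -2*a^3 + a^2*(18 - 2*w) + a*(10*w^2 - 12*w - 40) - 6*w^3 - 6*w^2 + 24*w + 24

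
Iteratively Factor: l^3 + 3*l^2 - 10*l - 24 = (l + 2)*(l^2 + l - 12) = (l + 2)*(l + 4)*(l - 3)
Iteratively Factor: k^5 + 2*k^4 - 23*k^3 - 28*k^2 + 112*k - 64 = (k - 1)*(k^4 + 3*k^3 - 20*k^2 - 48*k + 64) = (k - 1)*(k + 4)*(k^3 - k^2 - 16*k + 16) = (k - 1)*(k + 4)^2*(k^2 - 5*k + 4) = (k - 4)*(k - 1)*(k + 4)^2*(k - 1)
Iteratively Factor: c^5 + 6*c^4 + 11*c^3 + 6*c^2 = (c + 1)*(c^4 + 5*c^3 + 6*c^2) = c*(c + 1)*(c^3 + 5*c^2 + 6*c) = c*(c + 1)*(c + 2)*(c^2 + 3*c) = c*(c + 1)*(c + 2)*(c + 3)*(c)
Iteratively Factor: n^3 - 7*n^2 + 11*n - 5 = (n - 1)*(n^2 - 6*n + 5) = (n - 5)*(n - 1)*(n - 1)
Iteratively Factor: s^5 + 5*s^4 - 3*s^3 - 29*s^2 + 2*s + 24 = (s + 1)*(s^4 + 4*s^3 - 7*s^2 - 22*s + 24) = (s + 1)*(s + 4)*(s^3 - 7*s + 6) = (s - 2)*(s + 1)*(s + 4)*(s^2 + 2*s - 3) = (s - 2)*(s - 1)*(s + 1)*(s + 4)*(s + 3)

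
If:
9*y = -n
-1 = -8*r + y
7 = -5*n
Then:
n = -7/5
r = 13/90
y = 7/45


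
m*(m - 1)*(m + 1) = m^3 - m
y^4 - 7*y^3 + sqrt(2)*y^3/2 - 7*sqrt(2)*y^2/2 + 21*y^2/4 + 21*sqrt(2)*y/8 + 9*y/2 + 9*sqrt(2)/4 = (y - 6)*(y - 3/2)*(y + 1/2)*(y + sqrt(2)/2)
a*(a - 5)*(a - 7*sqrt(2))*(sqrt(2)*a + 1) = sqrt(2)*a^4 - 13*a^3 - 5*sqrt(2)*a^3 - 7*sqrt(2)*a^2 + 65*a^2 + 35*sqrt(2)*a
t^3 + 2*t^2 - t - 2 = (t - 1)*(t + 1)*(t + 2)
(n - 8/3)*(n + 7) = n^2 + 13*n/3 - 56/3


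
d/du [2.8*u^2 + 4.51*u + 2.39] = 5.6*u + 4.51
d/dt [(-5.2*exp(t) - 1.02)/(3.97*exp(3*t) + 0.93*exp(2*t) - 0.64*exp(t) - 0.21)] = (41.288*exp(3*t) + 16.9842*exp(2*t) + 1.8972*exp(t) + 0.4392)*exp(t)/(15.7609*exp(6*t) + 7.3842*exp(5*t) - 4.2167*exp(4*t) - 2.8578*exp(3*t) + 0.019*exp(2*t) + 0.2688*exp(t) + 0.0441)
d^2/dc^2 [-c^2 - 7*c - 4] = -2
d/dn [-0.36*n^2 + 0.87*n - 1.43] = 0.87 - 0.72*n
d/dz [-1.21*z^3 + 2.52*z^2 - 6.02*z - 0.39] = -3.63*z^2 + 5.04*z - 6.02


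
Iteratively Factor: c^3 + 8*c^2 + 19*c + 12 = (c + 3)*(c^2 + 5*c + 4) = (c + 3)*(c + 4)*(c + 1)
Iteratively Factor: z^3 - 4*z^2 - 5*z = (z + 1)*(z^2 - 5*z) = (z - 5)*(z + 1)*(z)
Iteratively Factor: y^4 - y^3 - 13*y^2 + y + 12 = (y - 1)*(y^3 - 13*y - 12) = (y - 1)*(y + 3)*(y^2 - 3*y - 4) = (y - 1)*(y + 1)*(y + 3)*(y - 4)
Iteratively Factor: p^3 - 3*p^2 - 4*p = (p - 4)*(p^2 + p) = p*(p - 4)*(p + 1)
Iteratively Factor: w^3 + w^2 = (w)*(w^2 + w) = w^2*(w + 1)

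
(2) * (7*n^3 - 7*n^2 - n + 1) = 14*n^3 - 14*n^2 - 2*n + 2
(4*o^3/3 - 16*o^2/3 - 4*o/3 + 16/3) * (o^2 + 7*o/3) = 4*o^5/3 - 20*o^4/9 - 124*o^3/9 + 20*o^2/9 + 112*o/9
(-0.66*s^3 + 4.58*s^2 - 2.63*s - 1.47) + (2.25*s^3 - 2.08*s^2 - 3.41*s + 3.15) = 1.59*s^3 + 2.5*s^2 - 6.04*s + 1.68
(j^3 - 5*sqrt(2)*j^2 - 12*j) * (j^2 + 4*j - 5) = j^5 - 5*sqrt(2)*j^4 + 4*j^4 - 20*sqrt(2)*j^3 - 17*j^3 - 48*j^2 + 25*sqrt(2)*j^2 + 60*j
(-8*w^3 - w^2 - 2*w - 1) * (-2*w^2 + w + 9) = 16*w^5 - 6*w^4 - 69*w^3 - 9*w^2 - 19*w - 9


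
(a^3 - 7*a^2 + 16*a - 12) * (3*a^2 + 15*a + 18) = 3*a^5 - 6*a^4 - 39*a^3 + 78*a^2 + 108*a - 216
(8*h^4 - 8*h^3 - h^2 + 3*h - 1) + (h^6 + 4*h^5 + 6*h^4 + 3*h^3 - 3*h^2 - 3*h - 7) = h^6 + 4*h^5 + 14*h^4 - 5*h^3 - 4*h^2 - 8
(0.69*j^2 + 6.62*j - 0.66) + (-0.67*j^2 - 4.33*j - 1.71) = 0.0199999999999999*j^2 + 2.29*j - 2.37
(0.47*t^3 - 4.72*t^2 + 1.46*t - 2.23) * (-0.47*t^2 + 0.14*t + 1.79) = -0.2209*t^5 + 2.2842*t^4 - 0.5057*t^3 - 7.1963*t^2 + 2.3012*t - 3.9917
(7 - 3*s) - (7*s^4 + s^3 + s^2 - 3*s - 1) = -7*s^4 - s^3 - s^2 + 8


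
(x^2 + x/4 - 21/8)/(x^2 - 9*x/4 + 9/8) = (4*x + 7)/(4*x - 3)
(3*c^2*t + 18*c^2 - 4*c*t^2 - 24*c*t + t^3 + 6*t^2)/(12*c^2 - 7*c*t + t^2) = (-c*t - 6*c + t^2 + 6*t)/(-4*c + t)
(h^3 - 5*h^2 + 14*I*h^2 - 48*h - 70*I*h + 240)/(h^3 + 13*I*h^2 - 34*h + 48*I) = (h - 5)/(h - I)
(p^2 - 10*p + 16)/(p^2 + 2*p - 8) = (p - 8)/(p + 4)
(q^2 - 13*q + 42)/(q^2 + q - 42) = (q - 7)/(q + 7)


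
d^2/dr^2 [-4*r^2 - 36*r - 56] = -8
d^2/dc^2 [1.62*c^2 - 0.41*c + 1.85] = 3.24000000000000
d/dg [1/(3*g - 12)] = -1/(3*(g - 4)^2)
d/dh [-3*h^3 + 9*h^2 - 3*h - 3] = -9*h^2 + 18*h - 3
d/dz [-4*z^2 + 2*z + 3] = 2 - 8*z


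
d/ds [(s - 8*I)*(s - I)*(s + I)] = 3*s^2 - 16*I*s + 1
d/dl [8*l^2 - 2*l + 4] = 16*l - 2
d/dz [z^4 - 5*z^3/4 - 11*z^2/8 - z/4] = 4*z^3 - 15*z^2/4 - 11*z/4 - 1/4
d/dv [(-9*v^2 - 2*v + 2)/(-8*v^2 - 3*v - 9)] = (11*v^2 + 194*v + 24)/(64*v^4 + 48*v^3 + 153*v^2 + 54*v + 81)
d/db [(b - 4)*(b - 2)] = 2*b - 6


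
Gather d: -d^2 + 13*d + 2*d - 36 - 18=-d^2 + 15*d - 54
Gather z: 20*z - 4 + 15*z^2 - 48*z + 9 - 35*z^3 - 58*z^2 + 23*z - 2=-35*z^3 - 43*z^2 - 5*z + 3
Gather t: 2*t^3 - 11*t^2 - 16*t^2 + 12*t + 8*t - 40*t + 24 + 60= 2*t^3 - 27*t^2 - 20*t + 84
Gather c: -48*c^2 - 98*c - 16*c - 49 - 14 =-48*c^2 - 114*c - 63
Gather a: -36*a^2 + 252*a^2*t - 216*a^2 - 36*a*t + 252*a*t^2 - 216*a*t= a^2*(252*t - 252) + a*(252*t^2 - 252*t)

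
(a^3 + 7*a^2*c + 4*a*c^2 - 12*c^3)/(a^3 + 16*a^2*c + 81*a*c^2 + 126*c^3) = (a^2 + a*c - 2*c^2)/(a^2 + 10*a*c + 21*c^2)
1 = 1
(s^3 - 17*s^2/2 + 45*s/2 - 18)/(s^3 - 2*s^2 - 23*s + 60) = (s - 3/2)/(s + 5)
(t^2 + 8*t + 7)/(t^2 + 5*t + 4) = (t + 7)/(t + 4)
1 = 1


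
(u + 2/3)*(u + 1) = u^2 + 5*u/3 + 2/3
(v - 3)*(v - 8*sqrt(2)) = v^2 - 8*sqrt(2)*v - 3*v + 24*sqrt(2)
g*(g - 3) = g^2 - 3*g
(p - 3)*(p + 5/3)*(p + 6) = p^3 + 14*p^2/3 - 13*p - 30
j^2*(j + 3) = j^3 + 3*j^2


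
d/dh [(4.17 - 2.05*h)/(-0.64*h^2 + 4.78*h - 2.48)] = (-1.312*h^2 + 5.3376*h - 14.8486)/(0.4096*h^4 - 6.1184*h^3 + 26.0228*h^2 - 23.7088*h + 6.1504)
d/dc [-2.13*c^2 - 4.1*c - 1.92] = -4.26*c - 4.1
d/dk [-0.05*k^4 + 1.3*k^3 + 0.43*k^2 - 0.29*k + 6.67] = -0.2*k^3 + 3.9*k^2 + 0.86*k - 0.29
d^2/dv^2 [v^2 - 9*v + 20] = 2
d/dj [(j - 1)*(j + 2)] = 2*j + 1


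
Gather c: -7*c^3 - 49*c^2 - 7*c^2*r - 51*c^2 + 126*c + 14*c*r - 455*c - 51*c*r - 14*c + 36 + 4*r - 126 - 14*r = -7*c^3 + c^2*(-7*r - 100) + c*(-37*r - 343) - 10*r - 90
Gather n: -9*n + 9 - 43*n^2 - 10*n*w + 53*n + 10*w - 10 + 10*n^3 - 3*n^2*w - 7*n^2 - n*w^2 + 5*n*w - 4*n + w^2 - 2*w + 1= 10*n^3 + n^2*(-3*w - 50) + n*(-w^2 - 5*w + 40) + w^2 + 8*w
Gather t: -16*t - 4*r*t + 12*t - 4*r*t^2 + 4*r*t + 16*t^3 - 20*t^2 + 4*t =16*t^3 + t^2*(-4*r - 20)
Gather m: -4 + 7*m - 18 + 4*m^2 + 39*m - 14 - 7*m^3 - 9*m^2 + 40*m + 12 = -7*m^3 - 5*m^2 + 86*m - 24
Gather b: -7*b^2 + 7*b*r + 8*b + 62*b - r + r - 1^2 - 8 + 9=-7*b^2 + b*(7*r + 70)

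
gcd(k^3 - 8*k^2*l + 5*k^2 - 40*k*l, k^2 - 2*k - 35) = k + 5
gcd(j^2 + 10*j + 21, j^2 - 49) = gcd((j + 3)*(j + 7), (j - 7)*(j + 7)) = j + 7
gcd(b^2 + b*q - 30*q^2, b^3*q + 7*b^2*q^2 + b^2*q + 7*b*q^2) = 1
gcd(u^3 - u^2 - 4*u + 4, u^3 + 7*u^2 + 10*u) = u + 2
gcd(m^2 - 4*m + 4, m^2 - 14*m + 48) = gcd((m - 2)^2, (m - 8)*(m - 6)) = 1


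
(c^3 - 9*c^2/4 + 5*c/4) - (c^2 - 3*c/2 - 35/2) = c^3 - 13*c^2/4 + 11*c/4 + 35/2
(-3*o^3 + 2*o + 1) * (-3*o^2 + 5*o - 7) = 9*o^5 - 15*o^4 + 15*o^3 + 7*o^2 - 9*o - 7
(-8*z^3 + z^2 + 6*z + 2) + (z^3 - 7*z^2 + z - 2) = -7*z^3 - 6*z^2 + 7*z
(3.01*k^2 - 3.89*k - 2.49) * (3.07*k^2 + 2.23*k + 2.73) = 9.2407*k^4 - 5.23*k^3 - 8.1017*k^2 - 16.1724*k - 6.7977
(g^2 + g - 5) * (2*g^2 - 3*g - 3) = 2*g^4 - g^3 - 16*g^2 + 12*g + 15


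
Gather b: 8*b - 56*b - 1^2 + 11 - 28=-48*b - 18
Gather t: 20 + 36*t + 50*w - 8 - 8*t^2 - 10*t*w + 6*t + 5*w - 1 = -8*t^2 + t*(42 - 10*w) + 55*w + 11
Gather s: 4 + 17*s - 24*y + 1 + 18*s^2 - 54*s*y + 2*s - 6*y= 18*s^2 + s*(19 - 54*y) - 30*y + 5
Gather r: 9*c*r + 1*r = r*(9*c + 1)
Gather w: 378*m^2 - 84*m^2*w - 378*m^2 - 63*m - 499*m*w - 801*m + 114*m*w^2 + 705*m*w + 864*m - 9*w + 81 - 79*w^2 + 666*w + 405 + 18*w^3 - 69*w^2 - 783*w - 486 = 18*w^3 + w^2*(114*m - 148) + w*(-84*m^2 + 206*m - 126)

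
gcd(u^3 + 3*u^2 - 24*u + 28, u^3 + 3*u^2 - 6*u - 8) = u - 2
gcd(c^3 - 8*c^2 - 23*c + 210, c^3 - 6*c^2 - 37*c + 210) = c - 7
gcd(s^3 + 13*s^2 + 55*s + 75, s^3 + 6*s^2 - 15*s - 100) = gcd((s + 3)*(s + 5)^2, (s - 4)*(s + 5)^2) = s^2 + 10*s + 25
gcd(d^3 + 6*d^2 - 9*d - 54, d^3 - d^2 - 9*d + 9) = d^2 - 9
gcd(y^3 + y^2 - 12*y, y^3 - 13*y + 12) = y^2 + y - 12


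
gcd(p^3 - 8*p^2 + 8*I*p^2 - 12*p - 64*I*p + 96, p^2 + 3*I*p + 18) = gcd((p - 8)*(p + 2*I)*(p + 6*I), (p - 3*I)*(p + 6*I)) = p + 6*I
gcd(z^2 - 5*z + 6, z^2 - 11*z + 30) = 1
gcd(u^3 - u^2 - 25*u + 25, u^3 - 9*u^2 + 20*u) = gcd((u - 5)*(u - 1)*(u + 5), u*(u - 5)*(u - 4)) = u - 5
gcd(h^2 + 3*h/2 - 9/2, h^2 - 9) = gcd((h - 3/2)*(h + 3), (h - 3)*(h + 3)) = h + 3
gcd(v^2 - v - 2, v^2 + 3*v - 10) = v - 2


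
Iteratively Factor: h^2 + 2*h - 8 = (h + 4)*(h - 2)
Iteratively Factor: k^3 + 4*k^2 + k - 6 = (k - 1)*(k^2 + 5*k + 6) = (k - 1)*(k + 3)*(k + 2)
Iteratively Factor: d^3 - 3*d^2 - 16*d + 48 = (d + 4)*(d^2 - 7*d + 12) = (d - 3)*(d + 4)*(d - 4)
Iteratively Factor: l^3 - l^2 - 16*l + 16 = (l - 4)*(l^2 + 3*l - 4) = (l - 4)*(l - 1)*(l + 4)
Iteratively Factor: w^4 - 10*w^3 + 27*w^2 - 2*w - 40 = (w - 5)*(w^3 - 5*w^2 + 2*w + 8) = (w - 5)*(w + 1)*(w^2 - 6*w + 8) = (w - 5)*(w - 4)*(w + 1)*(w - 2)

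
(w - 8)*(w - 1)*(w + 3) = w^3 - 6*w^2 - 19*w + 24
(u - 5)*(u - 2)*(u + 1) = u^3 - 6*u^2 + 3*u + 10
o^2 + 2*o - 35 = (o - 5)*(o + 7)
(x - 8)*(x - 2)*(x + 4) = x^3 - 6*x^2 - 24*x + 64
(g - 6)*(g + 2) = g^2 - 4*g - 12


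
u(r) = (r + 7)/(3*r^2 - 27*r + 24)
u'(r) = (27 - 6*r)*(r + 7)/(3*r^2 - 27*r + 24)^2 + 1/(3*r^2 - 27*r + 24)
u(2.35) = -0.41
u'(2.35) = 0.19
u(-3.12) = 0.03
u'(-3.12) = 0.02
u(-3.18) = 0.03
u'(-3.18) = 0.02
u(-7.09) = -0.00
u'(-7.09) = 0.00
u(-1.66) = 0.07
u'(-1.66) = 0.05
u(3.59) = -0.31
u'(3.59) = 0.02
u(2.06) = -0.48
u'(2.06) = 0.32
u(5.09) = -0.34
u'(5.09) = -0.06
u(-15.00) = -0.00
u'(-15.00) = 0.00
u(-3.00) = 0.03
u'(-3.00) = 0.02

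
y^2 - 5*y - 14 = (y - 7)*(y + 2)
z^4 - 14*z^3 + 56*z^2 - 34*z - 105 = (z - 7)*(z - 5)*(z - 3)*(z + 1)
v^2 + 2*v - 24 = (v - 4)*(v + 6)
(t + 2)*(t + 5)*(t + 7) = t^3 + 14*t^2 + 59*t + 70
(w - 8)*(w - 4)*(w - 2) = w^3 - 14*w^2 + 56*w - 64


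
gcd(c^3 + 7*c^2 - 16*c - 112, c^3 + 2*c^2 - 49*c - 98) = c + 7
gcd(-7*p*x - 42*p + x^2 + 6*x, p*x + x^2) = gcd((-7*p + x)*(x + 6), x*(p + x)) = 1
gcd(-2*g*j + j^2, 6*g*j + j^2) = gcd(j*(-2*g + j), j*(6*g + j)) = j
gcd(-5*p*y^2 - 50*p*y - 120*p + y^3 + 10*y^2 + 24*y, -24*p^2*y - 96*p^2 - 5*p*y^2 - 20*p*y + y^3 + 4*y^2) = y + 4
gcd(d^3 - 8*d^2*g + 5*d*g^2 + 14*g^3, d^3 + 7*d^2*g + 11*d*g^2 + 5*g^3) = d + g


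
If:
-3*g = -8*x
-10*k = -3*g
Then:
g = 8*x/3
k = 4*x/5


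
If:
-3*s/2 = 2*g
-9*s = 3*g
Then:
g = 0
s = 0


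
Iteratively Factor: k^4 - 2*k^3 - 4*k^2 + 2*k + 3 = (k + 1)*(k^3 - 3*k^2 - k + 3) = (k - 3)*(k + 1)*(k^2 - 1) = (k - 3)*(k + 1)^2*(k - 1)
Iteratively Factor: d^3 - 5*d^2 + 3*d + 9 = (d - 3)*(d^2 - 2*d - 3) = (d - 3)*(d + 1)*(d - 3)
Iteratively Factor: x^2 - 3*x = (x - 3)*(x)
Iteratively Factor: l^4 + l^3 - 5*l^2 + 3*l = (l - 1)*(l^3 + 2*l^2 - 3*l) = l*(l - 1)*(l^2 + 2*l - 3) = l*(l - 1)*(l + 3)*(l - 1)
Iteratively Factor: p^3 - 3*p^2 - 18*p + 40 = (p + 4)*(p^2 - 7*p + 10) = (p - 5)*(p + 4)*(p - 2)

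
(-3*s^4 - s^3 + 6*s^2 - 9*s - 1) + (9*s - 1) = -3*s^4 - s^3 + 6*s^2 - 2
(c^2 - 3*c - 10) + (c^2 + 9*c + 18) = 2*c^2 + 6*c + 8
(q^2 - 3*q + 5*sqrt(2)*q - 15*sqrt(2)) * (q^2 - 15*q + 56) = q^4 - 18*q^3 + 5*sqrt(2)*q^3 - 90*sqrt(2)*q^2 + 101*q^2 - 168*q + 505*sqrt(2)*q - 840*sqrt(2)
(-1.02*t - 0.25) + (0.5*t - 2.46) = -0.52*t - 2.71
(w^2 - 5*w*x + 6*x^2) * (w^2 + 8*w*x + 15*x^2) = w^4 + 3*w^3*x - 19*w^2*x^2 - 27*w*x^3 + 90*x^4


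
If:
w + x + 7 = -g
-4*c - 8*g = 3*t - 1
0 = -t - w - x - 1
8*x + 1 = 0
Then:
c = 11*w/4 + 469/32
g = -w - 55/8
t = -w - 7/8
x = -1/8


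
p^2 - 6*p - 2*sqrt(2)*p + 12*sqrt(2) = (p - 6)*(p - 2*sqrt(2))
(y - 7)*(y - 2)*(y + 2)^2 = y^4 - 5*y^3 - 18*y^2 + 20*y + 56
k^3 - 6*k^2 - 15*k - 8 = (k - 8)*(k + 1)^2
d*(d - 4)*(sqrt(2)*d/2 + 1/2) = sqrt(2)*d^3/2 - 2*sqrt(2)*d^2 + d^2/2 - 2*d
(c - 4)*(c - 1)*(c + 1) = c^3 - 4*c^2 - c + 4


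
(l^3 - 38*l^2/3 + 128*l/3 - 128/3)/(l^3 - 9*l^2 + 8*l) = (3*l^2 - 14*l + 16)/(3*l*(l - 1))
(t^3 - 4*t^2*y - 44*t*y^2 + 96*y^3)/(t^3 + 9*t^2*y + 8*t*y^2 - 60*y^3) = (t - 8*y)/(t + 5*y)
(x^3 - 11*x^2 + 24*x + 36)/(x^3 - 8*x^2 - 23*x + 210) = (x^2 - 5*x - 6)/(x^2 - 2*x - 35)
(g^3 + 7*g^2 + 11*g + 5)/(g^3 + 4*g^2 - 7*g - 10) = (g + 1)/(g - 2)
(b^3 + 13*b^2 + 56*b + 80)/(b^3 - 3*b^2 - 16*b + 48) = (b^2 + 9*b + 20)/(b^2 - 7*b + 12)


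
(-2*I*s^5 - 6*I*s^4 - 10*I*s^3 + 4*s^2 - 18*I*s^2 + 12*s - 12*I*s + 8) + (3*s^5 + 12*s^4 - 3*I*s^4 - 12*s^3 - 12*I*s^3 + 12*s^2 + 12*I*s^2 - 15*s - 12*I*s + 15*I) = 3*s^5 - 2*I*s^5 + 12*s^4 - 9*I*s^4 - 12*s^3 - 22*I*s^3 + 16*s^2 - 6*I*s^2 - 3*s - 24*I*s + 8 + 15*I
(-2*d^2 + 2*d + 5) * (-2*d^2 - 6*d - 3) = 4*d^4 + 8*d^3 - 16*d^2 - 36*d - 15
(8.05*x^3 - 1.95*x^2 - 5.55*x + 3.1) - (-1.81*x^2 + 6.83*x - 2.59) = 8.05*x^3 - 0.14*x^2 - 12.38*x + 5.69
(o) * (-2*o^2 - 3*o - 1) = -2*o^3 - 3*o^2 - o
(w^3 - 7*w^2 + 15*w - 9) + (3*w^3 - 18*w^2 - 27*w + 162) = 4*w^3 - 25*w^2 - 12*w + 153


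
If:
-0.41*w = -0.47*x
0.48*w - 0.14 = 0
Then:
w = 0.29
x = 0.25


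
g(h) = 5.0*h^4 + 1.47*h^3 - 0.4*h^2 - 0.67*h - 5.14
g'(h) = 20.0*h^3 + 4.41*h^2 - 0.8*h - 0.67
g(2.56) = 229.93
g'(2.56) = 361.73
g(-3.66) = 817.09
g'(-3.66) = -919.23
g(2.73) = 297.69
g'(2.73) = 436.94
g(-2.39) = 137.25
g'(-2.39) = -246.61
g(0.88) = -2.04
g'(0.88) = 15.67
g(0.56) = -4.89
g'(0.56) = 3.78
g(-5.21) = 3463.62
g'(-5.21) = -2705.21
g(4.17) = 1603.57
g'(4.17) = 1522.91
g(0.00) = -5.14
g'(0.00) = -0.67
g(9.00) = 33833.06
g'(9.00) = 14929.34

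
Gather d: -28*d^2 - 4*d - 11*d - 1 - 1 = -28*d^2 - 15*d - 2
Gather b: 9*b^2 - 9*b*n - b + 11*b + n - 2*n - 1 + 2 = 9*b^2 + b*(10 - 9*n) - n + 1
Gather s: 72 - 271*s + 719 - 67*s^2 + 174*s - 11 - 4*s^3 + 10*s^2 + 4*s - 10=-4*s^3 - 57*s^2 - 93*s + 770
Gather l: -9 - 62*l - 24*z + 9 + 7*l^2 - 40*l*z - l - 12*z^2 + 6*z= 7*l^2 + l*(-40*z - 63) - 12*z^2 - 18*z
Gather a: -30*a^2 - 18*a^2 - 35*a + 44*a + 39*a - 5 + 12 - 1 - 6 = -48*a^2 + 48*a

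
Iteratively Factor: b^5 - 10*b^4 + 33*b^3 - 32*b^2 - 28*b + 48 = (b - 3)*(b^4 - 7*b^3 + 12*b^2 + 4*b - 16) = (b - 3)*(b - 2)*(b^3 - 5*b^2 + 2*b + 8) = (b - 3)*(b - 2)*(b + 1)*(b^2 - 6*b + 8) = (b - 3)*(b - 2)^2*(b + 1)*(b - 4)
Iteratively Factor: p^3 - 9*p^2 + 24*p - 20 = (p - 2)*(p^2 - 7*p + 10) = (p - 5)*(p - 2)*(p - 2)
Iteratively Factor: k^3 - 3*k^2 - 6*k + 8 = (k + 2)*(k^2 - 5*k + 4) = (k - 1)*(k + 2)*(k - 4)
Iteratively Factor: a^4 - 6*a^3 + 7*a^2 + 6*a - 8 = (a - 2)*(a^3 - 4*a^2 - a + 4) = (a - 2)*(a + 1)*(a^2 - 5*a + 4) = (a - 4)*(a - 2)*(a + 1)*(a - 1)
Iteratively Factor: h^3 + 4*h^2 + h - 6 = (h + 2)*(h^2 + 2*h - 3) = (h + 2)*(h + 3)*(h - 1)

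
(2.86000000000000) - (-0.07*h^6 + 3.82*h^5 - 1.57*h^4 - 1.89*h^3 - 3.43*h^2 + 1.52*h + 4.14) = 0.07*h^6 - 3.82*h^5 + 1.57*h^4 + 1.89*h^3 + 3.43*h^2 - 1.52*h - 1.28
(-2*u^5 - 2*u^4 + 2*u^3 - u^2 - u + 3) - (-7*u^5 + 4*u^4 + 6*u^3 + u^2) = 5*u^5 - 6*u^4 - 4*u^3 - 2*u^2 - u + 3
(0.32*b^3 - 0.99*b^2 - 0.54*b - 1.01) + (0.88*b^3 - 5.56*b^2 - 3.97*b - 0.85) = 1.2*b^3 - 6.55*b^2 - 4.51*b - 1.86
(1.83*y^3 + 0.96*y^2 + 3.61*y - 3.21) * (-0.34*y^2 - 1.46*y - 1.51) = -0.6222*y^5 - 2.9982*y^4 - 5.3923*y^3 - 5.6288*y^2 - 0.764500000000001*y + 4.8471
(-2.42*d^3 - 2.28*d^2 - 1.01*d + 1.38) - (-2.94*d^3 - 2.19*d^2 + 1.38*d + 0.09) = 0.52*d^3 - 0.0899999999999999*d^2 - 2.39*d + 1.29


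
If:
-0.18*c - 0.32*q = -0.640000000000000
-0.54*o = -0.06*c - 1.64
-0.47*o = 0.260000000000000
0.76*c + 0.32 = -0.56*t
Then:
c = -32.31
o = -0.55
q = 20.18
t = 43.28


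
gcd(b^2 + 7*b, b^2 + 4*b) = b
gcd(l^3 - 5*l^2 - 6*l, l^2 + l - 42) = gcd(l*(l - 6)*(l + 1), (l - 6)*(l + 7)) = l - 6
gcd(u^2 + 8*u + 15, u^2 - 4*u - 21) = u + 3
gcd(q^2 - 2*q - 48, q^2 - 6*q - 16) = q - 8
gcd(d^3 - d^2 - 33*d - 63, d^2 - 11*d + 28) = d - 7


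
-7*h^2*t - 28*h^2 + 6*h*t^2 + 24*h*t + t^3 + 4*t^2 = (-h + t)*(7*h + t)*(t + 4)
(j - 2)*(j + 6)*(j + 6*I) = j^3 + 4*j^2 + 6*I*j^2 - 12*j + 24*I*j - 72*I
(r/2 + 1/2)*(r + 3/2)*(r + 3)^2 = r^4/2 + 17*r^3/4 + 51*r^2/4 + 63*r/4 + 27/4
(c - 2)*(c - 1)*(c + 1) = c^3 - 2*c^2 - c + 2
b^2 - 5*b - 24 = (b - 8)*(b + 3)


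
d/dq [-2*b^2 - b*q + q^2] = -b + 2*q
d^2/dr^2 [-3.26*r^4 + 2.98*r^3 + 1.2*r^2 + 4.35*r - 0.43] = -39.12*r^2 + 17.88*r + 2.4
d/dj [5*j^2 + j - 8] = 10*j + 1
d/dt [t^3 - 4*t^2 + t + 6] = 3*t^2 - 8*t + 1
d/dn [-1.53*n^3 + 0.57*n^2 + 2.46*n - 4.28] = -4.59*n^2 + 1.14*n + 2.46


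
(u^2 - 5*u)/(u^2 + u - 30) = u/(u + 6)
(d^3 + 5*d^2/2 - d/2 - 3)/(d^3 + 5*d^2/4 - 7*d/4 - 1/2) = 2*(2*d + 3)/(4*d + 1)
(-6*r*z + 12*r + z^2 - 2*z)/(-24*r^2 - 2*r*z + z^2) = (z - 2)/(4*r + z)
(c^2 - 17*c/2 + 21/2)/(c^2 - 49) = (c - 3/2)/(c + 7)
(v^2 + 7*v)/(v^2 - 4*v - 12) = v*(v + 7)/(v^2 - 4*v - 12)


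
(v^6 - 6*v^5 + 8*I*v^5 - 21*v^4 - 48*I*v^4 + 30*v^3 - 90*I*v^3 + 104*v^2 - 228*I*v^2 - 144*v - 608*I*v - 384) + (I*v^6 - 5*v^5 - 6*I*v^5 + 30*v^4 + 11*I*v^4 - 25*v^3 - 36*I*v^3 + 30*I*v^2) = v^6 + I*v^6 - 11*v^5 + 2*I*v^5 + 9*v^4 - 37*I*v^4 + 5*v^3 - 126*I*v^3 + 104*v^2 - 198*I*v^2 - 144*v - 608*I*v - 384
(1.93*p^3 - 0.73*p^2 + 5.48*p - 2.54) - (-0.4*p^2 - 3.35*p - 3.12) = 1.93*p^3 - 0.33*p^2 + 8.83*p + 0.58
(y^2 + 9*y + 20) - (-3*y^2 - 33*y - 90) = 4*y^2 + 42*y + 110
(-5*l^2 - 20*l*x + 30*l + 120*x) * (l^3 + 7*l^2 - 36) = -5*l^5 - 20*l^4*x - 5*l^4 - 20*l^3*x + 210*l^3 + 840*l^2*x + 180*l^2 + 720*l*x - 1080*l - 4320*x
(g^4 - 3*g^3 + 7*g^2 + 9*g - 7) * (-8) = -8*g^4 + 24*g^3 - 56*g^2 - 72*g + 56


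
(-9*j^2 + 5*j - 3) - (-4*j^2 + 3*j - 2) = -5*j^2 + 2*j - 1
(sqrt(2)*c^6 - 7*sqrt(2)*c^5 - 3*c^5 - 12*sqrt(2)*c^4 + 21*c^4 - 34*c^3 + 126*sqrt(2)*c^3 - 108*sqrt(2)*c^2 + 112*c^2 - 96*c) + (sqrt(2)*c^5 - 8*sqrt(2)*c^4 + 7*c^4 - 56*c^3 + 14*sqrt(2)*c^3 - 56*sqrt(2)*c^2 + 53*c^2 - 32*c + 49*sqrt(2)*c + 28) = sqrt(2)*c^6 - 6*sqrt(2)*c^5 - 3*c^5 - 20*sqrt(2)*c^4 + 28*c^4 - 90*c^3 + 140*sqrt(2)*c^3 - 164*sqrt(2)*c^2 + 165*c^2 - 128*c + 49*sqrt(2)*c + 28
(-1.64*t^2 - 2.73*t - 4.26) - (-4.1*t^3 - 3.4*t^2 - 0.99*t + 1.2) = 4.1*t^3 + 1.76*t^2 - 1.74*t - 5.46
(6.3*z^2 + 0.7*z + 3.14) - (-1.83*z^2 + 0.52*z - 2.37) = 8.13*z^2 + 0.18*z + 5.51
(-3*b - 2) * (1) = -3*b - 2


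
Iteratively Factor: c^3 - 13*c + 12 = (c - 3)*(c^2 + 3*c - 4) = (c - 3)*(c + 4)*(c - 1)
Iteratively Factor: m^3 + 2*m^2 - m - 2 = (m - 1)*(m^2 + 3*m + 2) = (m - 1)*(m + 2)*(m + 1)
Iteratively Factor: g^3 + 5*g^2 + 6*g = (g)*(g^2 + 5*g + 6) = g*(g + 3)*(g + 2)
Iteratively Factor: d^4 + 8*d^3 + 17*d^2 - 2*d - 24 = (d + 2)*(d^3 + 6*d^2 + 5*d - 12) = (d - 1)*(d + 2)*(d^2 + 7*d + 12) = (d - 1)*(d + 2)*(d + 3)*(d + 4)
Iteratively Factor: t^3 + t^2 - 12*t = (t)*(t^2 + t - 12) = t*(t + 4)*(t - 3)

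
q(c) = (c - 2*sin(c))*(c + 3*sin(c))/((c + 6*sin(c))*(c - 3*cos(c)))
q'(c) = (1 - 2*cos(c))*(c + 3*sin(c))/((c + 6*sin(c))*(c - 3*cos(c))) + (c - 2*sin(c))*(c + 3*sin(c))*(-3*sin(c) - 1)/((c + 6*sin(c))*(c - 3*cos(c))^2) + (c - 2*sin(c))*(c + 3*sin(c))*(-6*cos(c) - 1)/((c + 6*sin(c))^2*(c - 3*cos(c))) + (c - 2*sin(c))*(3*cos(c) + 1)/((c + 6*sin(c))*(c - 3*cos(c))) = (-(c - 2*sin(c))*(c + 3*sin(c))*(c + 6*sin(c))*(3*sin(c) + 1) - (c - 2*sin(c))*(c + 3*sin(c))*(c - 3*cos(c))*(6*cos(c) + 1) + (c + 6*sin(c))*(c - 3*cos(c))*(c*cos(c) + 2*c + sin(c) - 6*sin(2*c)))/((c + 6*sin(c))^2*(c - 3*cos(c))^2)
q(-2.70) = -114.26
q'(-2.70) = -2418.02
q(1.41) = -0.36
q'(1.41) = 1.95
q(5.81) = 3.09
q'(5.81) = -3.82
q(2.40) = 0.16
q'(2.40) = 0.31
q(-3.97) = -10.93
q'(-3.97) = -93.81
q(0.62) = 0.17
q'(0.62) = 0.46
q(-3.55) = 11.02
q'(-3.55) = -11.24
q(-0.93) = -0.14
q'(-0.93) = 0.12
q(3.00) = 0.41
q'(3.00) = 0.63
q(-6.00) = 0.88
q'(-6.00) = 1.02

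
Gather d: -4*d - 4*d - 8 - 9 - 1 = -8*d - 18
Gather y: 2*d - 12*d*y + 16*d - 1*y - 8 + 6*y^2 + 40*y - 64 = 18*d + 6*y^2 + y*(39 - 12*d) - 72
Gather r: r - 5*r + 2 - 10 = -4*r - 8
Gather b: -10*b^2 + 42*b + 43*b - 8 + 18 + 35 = -10*b^2 + 85*b + 45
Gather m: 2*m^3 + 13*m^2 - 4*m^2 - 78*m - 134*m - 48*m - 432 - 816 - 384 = 2*m^3 + 9*m^2 - 260*m - 1632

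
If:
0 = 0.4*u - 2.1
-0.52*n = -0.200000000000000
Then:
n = 0.38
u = 5.25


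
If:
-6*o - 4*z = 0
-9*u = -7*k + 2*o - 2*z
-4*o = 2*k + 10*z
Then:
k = -11*z/3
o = -2*z/3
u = -67*z/27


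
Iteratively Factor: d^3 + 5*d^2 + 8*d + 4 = (d + 1)*(d^2 + 4*d + 4) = (d + 1)*(d + 2)*(d + 2)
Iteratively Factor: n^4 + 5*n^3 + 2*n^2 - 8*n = (n)*(n^3 + 5*n^2 + 2*n - 8) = n*(n + 4)*(n^2 + n - 2) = n*(n - 1)*(n + 4)*(n + 2)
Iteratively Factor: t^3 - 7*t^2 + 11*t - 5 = (t - 5)*(t^2 - 2*t + 1) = (t - 5)*(t - 1)*(t - 1)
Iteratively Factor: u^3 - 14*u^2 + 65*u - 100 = (u - 4)*(u^2 - 10*u + 25) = (u - 5)*(u - 4)*(u - 5)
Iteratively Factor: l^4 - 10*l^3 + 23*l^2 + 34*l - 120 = (l + 2)*(l^3 - 12*l^2 + 47*l - 60) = (l - 4)*(l + 2)*(l^2 - 8*l + 15) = (l - 5)*(l - 4)*(l + 2)*(l - 3)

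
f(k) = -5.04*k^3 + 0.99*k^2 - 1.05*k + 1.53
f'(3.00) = -131.19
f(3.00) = -128.79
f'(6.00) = -533.49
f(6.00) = -1057.77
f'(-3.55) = -198.63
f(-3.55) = 243.22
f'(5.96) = -526.34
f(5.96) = -1036.57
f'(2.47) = -88.41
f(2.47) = -70.97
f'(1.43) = -29.14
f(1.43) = -12.69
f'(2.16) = -67.32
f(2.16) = -46.91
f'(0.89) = -11.26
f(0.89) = -2.17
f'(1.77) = -44.91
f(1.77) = -25.17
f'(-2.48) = -98.95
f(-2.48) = 87.10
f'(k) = -15.12*k^2 + 1.98*k - 1.05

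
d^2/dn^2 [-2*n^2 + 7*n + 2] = -4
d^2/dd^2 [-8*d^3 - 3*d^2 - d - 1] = -48*d - 6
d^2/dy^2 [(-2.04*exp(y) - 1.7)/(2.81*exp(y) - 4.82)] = (-41.053538*exp(y) - 70.419236)*exp(y)/(22.188041*exp(3*y) - 114.177606*exp(2*y) + 195.849132*exp(y) - 111.980168)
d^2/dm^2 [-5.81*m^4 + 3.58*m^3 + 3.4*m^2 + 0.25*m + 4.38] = -69.72*m^2 + 21.48*m + 6.8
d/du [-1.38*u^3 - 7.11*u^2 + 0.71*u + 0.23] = -4.14*u^2 - 14.22*u + 0.71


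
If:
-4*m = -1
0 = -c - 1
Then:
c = -1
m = 1/4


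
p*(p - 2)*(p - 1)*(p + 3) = p^4 - 7*p^2 + 6*p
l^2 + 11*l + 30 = (l + 5)*(l + 6)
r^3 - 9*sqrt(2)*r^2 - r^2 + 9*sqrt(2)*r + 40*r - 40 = (r - 1)*(r - 5*sqrt(2))*(r - 4*sqrt(2))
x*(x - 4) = x^2 - 4*x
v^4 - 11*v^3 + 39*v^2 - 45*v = v*(v - 5)*(v - 3)^2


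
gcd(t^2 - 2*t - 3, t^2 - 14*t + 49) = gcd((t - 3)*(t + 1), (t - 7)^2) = 1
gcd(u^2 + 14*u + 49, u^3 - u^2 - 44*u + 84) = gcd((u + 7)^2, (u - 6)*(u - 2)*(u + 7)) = u + 7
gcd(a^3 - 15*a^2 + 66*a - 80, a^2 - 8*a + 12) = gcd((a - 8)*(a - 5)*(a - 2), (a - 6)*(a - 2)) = a - 2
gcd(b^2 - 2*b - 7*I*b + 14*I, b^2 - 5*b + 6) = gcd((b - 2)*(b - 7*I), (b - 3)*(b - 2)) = b - 2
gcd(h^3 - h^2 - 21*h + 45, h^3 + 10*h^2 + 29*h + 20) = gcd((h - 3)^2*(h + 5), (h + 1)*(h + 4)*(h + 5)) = h + 5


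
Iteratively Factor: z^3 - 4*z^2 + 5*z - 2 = (z - 1)*(z^2 - 3*z + 2) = (z - 1)^2*(z - 2)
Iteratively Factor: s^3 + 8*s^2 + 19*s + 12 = (s + 3)*(s^2 + 5*s + 4) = (s + 3)*(s + 4)*(s + 1)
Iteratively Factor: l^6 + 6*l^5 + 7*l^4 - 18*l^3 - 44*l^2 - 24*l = (l + 1)*(l^5 + 5*l^4 + 2*l^3 - 20*l^2 - 24*l) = (l - 2)*(l + 1)*(l^4 + 7*l^3 + 16*l^2 + 12*l) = (l - 2)*(l + 1)*(l + 2)*(l^3 + 5*l^2 + 6*l) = l*(l - 2)*(l + 1)*(l + 2)*(l^2 + 5*l + 6) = l*(l - 2)*(l + 1)*(l + 2)*(l + 3)*(l + 2)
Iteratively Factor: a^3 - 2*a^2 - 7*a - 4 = (a + 1)*(a^2 - 3*a - 4) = (a + 1)^2*(a - 4)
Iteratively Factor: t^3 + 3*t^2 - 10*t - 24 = (t + 2)*(t^2 + t - 12) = (t + 2)*(t + 4)*(t - 3)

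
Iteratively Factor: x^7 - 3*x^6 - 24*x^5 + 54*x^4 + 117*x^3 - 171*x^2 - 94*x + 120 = (x - 1)*(x^6 - 2*x^5 - 26*x^4 + 28*x^3 + 145*x^2 - 26*x - 120) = (x - 1)^2*(x^5 - x^4 - 27*x^3 + x^2 + 146*x + 120) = (x - 3)*(x - 1)^2*(x^4 + 2*x^3 - 21*x^2 - 62*x - 40) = (x - 3)*(x - 1)^2*(x + 4)*(x^3 - 2*x^2 - 13*x - 10) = (x - 3)*(x - 1)^2*(x + 1)*(x + 4)*(x^2 - 3*x - 10) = (x - 3)*(x - 1)^2*(x + 1)*(x + 2)*(x + 4)*(x - 5)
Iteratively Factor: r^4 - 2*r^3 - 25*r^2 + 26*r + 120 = (r + 4)*(r^3 - 6*r^2 - r + 30) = (r - 5)*(r + 4)*(r^2 - r - 6) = (r - 5)*(r - 3)*(r + 4)*(r + 2)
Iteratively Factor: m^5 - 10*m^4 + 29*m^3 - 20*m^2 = (m - 1)*(m^4 - 9*m^3 + 20*m^2) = (m - 5)*(m - 1)*(m^3 - 4*m^2) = m*(m - 5)*(m - 1)*(m^2 - 4*m) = m*(m - 5)*(m - 4)*(m - 1)*(m)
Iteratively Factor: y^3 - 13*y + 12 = (y - 1)*(y^2 + y - 12) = (y - 1)*(y + 4)*(y - 3)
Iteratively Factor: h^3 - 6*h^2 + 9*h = (h)*(h^2 - 6*h + 9) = h*(h - 3)*(h - 3)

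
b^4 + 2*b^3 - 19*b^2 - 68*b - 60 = (b - 5)*(b + 2)^2*(b + 3)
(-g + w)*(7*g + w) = -7*g^2 + 6*g*w + w^2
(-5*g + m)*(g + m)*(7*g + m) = -35*g^3 - 33*g^2*m + 3*g*m^2 + m^3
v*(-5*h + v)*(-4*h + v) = 20*h^2*v - 9*h*v^2 + v^3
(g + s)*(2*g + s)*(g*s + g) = 2*g^3*s + 2*g^3 + 3*g^2*s^2 + 3*g^2*s + g*s^3 + g*s^2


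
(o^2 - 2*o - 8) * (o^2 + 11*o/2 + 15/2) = o^4 + 7*o^3/2 - 23*o^2/2 - 59*o - 60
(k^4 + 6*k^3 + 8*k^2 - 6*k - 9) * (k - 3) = k^5 + 3*k^4 - 10*k^3 - 30*k^2 + 9*k + 27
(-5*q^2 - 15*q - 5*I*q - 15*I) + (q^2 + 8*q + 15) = -4*q^2 - 7*q - 5*I*q + 15 - 15*I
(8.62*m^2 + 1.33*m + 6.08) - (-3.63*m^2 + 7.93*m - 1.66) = 12.25*m^2 - 6.6*m + 7.74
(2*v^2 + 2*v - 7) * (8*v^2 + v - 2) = 16*v^4 + 18*v^3 - 58*v^2 - 11*v + 14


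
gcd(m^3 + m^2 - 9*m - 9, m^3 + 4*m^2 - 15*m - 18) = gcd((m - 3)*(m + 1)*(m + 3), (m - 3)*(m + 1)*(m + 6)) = m^2 - 2*m - 3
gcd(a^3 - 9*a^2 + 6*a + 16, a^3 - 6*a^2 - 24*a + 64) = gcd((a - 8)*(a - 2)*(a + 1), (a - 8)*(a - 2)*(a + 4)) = a^2 - 10*a + 16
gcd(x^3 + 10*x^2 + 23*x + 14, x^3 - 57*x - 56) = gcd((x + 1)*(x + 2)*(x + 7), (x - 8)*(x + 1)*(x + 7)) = x^2 + 8*x + 7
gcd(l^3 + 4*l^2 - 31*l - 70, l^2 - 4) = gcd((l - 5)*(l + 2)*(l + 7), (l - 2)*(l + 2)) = l + 2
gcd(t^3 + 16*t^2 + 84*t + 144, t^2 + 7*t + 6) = t + 6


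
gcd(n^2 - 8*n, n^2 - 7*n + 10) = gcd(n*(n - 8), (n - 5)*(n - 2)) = 1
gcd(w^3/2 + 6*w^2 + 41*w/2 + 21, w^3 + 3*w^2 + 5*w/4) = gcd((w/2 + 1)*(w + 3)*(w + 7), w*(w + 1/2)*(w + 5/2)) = 1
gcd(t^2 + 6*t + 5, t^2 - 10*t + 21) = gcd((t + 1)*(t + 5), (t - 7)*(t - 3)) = 1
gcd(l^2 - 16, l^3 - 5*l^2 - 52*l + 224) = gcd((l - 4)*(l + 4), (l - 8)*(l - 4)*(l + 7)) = l - 4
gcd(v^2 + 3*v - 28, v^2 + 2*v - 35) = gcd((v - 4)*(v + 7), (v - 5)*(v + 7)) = v + 7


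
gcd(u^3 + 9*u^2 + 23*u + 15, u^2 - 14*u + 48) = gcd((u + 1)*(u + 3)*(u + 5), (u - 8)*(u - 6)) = 1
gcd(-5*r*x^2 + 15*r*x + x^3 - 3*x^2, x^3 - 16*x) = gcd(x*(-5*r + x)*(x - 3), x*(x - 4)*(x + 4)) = x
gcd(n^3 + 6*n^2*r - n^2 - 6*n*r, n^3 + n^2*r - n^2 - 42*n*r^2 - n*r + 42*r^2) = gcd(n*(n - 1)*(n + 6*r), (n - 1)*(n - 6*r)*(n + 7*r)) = n - 1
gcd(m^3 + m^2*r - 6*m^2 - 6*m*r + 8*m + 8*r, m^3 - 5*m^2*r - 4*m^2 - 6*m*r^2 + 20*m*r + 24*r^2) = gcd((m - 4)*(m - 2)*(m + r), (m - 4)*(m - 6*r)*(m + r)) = m^2 + m*r - 4*m - 4*r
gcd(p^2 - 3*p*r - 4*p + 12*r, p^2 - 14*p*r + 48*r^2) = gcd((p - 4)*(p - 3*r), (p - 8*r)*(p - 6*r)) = 1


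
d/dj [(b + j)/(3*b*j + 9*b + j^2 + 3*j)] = (3*b*j + 9*b + j^2 + 3*j - (b + j)*(3*b + 2*j + 3))/(3*b*j + 9*b + j^2 + 3*j)^2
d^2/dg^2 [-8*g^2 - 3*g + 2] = -16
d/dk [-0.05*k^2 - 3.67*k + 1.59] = -0.1*k - 3.67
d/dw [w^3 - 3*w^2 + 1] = 3*w*(w - 2)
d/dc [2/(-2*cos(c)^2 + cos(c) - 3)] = 2*(1 - 4*cos(c))*sin(c)/(-cos(c) + cos(2*c) + 4)^2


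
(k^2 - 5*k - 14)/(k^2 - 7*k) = (k + 2)/k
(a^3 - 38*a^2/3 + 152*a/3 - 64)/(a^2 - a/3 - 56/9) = 3*(a^2 - 10*a + 24)/(3*a + 7)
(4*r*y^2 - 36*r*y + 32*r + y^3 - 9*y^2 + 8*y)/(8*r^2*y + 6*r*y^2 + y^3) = (y^2 - 9*y + 8)/(y*(2*r + y))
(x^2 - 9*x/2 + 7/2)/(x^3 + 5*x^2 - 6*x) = (x - 7/2)/(x*(x + 6))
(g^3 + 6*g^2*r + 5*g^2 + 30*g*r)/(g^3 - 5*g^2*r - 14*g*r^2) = (-g^2 - 6*g*r - 5*g - 30*r)/(-g^2 + 5*g*r + 14*r^2)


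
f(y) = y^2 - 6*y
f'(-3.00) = -12.00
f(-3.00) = 27.00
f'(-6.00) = -18.00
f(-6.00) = 72.00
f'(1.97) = -2.06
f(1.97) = -7.94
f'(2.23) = -1.54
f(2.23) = -8.41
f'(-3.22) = -12.44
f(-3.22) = 29.69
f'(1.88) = -2.24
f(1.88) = -7.75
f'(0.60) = -4.80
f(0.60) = -3.24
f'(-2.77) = -11.54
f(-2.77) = 24.29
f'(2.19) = -1.62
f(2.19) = -8.34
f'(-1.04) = -8.08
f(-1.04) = 7.32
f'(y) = 2*y - 6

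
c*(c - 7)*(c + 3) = c^3 - 4*c^2 - 21*c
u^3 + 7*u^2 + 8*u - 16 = (u - 1)*(u + 4)^2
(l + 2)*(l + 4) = l^2 + 6*l + 8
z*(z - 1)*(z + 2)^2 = z^4 + 3*z^3 - 4*z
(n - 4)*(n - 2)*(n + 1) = n^3 - 5*n^2 + 2*n + 8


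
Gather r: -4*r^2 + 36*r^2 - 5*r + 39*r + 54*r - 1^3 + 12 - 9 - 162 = 32*r^2 + 88*r - 160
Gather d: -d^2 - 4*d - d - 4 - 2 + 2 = -d^2 - 5*d - 4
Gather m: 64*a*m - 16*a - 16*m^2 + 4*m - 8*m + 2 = -16*a - 16*m^2 + m*(64*a - 4) + 2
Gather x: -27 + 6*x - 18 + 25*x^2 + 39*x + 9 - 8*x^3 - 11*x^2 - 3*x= -8*x^3 + 14*x^2 + 42*x - 36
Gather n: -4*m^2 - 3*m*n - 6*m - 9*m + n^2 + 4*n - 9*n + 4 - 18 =-4*m^2 - 15*m + n^2 + n*(-3*m - 5) - 14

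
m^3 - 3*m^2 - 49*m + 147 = (m - 7)*(m - 3)*(m + 7)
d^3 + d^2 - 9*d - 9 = (d - 3)*(d + 1)*(d + 3)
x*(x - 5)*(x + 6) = x^3 + x^2 - 30*x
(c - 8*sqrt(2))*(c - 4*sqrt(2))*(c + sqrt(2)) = c^3 - 11*sqrt(2)*c^2 + 40*c + 64*sqrt(2)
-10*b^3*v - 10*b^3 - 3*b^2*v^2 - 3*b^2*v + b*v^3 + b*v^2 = (-5*b + v)*(2*b + v)*(b*v + b)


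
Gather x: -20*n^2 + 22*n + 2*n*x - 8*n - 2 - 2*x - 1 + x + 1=-20*n^2 + 14*n + x*(2*n - 1) - 2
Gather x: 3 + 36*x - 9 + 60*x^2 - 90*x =60*x^2 - 54*x - 6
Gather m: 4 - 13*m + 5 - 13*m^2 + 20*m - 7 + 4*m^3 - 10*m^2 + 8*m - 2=4*m^3 - 23*m^2 + 15*m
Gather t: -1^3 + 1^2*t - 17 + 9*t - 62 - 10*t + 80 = 0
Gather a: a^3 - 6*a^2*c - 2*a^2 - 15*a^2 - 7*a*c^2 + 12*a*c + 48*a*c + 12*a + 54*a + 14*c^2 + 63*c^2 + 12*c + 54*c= a^3 + a^2*(-6*c - 17) + a*(-7*c^2 + 60*c + 66) + 77*c^2 + 66*c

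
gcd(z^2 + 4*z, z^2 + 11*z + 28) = z + 4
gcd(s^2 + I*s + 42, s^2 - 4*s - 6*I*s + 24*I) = s - 6*I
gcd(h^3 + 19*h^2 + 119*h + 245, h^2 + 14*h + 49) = h^2 + 14*h + 49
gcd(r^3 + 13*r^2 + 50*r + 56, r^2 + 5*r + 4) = r + 4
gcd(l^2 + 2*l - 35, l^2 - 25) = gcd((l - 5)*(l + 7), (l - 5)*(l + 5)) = l - 5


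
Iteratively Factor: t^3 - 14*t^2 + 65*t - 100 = (t - 5)*(t^2 - 9*t + 20) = (t - 5)*(t - 4)*(t - 5)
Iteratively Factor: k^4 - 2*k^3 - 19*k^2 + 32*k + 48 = (k + 1)*(k^3 - 3*k^2 - 16*k + 48) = (k - 3)*(k + 1)*(k^2 - 16) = (k - 3)*(k + 1)*(k + 4)*(k - 4)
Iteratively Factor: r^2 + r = (r)*(r + 1)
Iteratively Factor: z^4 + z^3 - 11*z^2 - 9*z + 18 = (z + 2)*(z^3 - z^2 - 9*z + 9) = (z - 3)*(z + 2)*(z^2 + 2*z - 3) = (z - 3)*(z - 1)*(z + 2)*(z + 3)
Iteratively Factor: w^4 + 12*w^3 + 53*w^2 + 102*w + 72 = (w + 3)*(w^3 + 9*w^2 + 26*w + 24) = (w + 2)*(w + 3)*(w^2 + 7*w + 12) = (w + 2)*(w + 3)^2*(w + 4)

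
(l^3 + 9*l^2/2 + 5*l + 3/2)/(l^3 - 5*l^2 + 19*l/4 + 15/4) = 2*(l^2 + 4*l + 3)/(2*l^2 - 11*l + 15)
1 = 1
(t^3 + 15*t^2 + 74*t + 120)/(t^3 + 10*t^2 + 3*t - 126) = (t^2 + 9*t + 20)/(t^2 + 4*t - 21)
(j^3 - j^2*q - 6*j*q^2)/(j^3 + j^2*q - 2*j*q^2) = (-j + 3*q)/(-j + q)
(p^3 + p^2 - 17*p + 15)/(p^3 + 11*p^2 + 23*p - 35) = (p - 3)/(p + 7)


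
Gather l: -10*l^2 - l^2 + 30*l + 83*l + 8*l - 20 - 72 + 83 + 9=-11*l^2 + 121*l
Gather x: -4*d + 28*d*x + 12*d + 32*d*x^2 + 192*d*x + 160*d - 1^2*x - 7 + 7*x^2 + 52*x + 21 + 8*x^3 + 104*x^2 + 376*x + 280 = 168*d + 8*x^3 + x^2*(32*d + 111) + x*(220*d + 427) + 294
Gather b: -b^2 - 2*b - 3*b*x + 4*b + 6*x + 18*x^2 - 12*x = -b^2 + b*(2 - 3*x) + 18*x^2 - 6*x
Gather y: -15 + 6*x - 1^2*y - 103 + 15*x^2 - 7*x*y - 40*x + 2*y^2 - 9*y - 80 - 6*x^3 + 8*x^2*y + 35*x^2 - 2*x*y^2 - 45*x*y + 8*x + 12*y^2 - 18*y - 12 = -6*x^3 + 50*x^2 - 26*x + y^2*(14 - 2*x) + y*(8*x^2 - 52*x - 28) - 210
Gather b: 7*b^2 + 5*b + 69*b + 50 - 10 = 7*b^2 + 74*b + 40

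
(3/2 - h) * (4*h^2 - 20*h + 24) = -4*h^3 + 26*h^2 - 54*h + 36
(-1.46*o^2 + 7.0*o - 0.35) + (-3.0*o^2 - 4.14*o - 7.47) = -4.46*o^2 + 2.86*o - 7.82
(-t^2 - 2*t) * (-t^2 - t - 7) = t^4 + 3*t^3 + 9*t^2 + 14*t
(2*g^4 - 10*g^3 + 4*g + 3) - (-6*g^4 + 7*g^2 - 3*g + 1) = 8*g^4 - 10*g^3 - 7*g^2 + 7*g + 2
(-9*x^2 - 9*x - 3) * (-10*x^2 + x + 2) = 90*x^4 + 81*x^3 + 3*x^2 - 21*x - 6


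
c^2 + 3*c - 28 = (c - 4)*(c + 7)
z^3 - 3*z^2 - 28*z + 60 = (z - 6)*(z - 2)*(z + 5)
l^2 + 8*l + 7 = (l + 1)*(l + 7)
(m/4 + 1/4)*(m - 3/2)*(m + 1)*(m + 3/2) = m^4/4 + m^3/2 - 5*m^2/16 - 9*m/8 - 9/16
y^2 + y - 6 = (y - 2)*(y + 3)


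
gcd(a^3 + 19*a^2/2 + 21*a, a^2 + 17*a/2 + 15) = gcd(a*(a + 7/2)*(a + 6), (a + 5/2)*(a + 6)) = a + 6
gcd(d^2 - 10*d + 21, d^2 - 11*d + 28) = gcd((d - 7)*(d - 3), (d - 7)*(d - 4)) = d - 7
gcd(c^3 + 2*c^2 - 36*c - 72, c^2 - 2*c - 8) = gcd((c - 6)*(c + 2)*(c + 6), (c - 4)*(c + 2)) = c + 2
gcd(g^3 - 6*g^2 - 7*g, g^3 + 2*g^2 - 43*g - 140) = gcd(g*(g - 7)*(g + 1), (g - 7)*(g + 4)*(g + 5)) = g - 7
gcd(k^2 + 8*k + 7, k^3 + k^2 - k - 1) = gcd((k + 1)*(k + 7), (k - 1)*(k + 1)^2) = k + 1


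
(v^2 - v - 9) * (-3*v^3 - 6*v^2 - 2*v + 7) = -3*v^5 - 3*v^4 + 31*v^3 + 63*v^2 + 11*v - 63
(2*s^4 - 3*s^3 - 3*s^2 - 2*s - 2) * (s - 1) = 2*s^5 - 5*s^4 + s^2 + 2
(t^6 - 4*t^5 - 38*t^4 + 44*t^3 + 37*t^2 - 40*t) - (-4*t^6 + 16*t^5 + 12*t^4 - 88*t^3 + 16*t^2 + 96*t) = 5*t^6 - 20*t^5 - 50*t^4 + 132*t^3 + 21*t^2 - 136*t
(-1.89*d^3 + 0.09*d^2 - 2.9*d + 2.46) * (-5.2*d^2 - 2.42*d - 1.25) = 9.828*d^5 + 4.1058*d^4 + 17.2247*d^3 - 5.8865*d^2 - 2.3282*d - 3.075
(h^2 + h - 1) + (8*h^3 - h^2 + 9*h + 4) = 8*h^3 + 10*h + 3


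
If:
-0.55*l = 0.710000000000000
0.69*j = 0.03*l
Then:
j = -0.06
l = -1.29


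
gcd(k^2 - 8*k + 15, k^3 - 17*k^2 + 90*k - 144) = k - 3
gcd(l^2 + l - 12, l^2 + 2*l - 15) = l - 3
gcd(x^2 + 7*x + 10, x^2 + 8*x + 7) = 1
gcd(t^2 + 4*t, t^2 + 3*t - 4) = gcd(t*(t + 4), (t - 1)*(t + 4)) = t + 4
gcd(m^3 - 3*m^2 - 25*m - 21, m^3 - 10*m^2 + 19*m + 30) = m + 1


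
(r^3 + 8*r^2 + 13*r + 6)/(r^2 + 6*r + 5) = (r^2 + 7*r + 6)/(r + 5)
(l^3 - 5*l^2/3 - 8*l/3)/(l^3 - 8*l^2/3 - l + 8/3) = l/(l - 1)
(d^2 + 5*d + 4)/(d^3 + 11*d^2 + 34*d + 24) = 1/(d + 6)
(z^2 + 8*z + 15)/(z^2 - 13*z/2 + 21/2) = 2*(z^2 + 8*z + 15)/(2*z^2 - 13*z + 21)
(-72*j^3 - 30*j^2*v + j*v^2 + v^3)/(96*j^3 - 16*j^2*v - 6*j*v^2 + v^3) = (3*j + v)/(-4*j + v)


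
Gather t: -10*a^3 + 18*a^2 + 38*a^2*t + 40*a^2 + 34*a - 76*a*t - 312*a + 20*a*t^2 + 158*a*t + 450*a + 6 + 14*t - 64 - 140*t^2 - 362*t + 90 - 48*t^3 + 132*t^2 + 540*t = -10*a^3 + 58*a^2 + 172*a - 48*t^3 + t^2*(20*a - 8) + t*(38*a^2 + 82*a + 192) + 32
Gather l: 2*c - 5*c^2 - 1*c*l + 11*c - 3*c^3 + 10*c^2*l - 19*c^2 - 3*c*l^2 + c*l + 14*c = -3*c^3 + 10*c^2*l - 24*c^2 - 3*c*l^2 + 27*c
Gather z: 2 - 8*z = 2 - 8*z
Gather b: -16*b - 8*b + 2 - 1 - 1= -24*b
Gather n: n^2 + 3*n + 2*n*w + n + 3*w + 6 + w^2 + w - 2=n^2 + n*(2*w + 4) + w^2 + 4*w + 4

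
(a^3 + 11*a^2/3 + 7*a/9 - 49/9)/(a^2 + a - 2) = (9*a^2 + 42*a + 49)/(9*(a + 2))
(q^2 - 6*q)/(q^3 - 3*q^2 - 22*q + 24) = q/(q^2 + 3*q - 4)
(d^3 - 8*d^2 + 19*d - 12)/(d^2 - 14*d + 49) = (d^3 - 8*d^2 + 19*d - 12)/(d^2 - 14*d + 49)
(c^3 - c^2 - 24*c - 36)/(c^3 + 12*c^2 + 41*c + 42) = (c - 6)/(c + 7)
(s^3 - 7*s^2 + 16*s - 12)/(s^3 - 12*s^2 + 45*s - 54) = (s^2 - 4*s + 4)/(s^2 - 9*s + 18)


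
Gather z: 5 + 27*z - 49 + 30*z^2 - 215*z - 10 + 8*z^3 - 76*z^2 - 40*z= 8*z^3 - 46*z^2 - 228*z - 54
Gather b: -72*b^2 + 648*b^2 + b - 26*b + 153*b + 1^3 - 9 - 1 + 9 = 576*b^2 + 128*b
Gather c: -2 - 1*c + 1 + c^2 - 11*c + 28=c^2 - 12*c + 27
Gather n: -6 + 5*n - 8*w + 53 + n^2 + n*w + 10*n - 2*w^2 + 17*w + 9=n^2 + n*(w + 15) - 2*w^2 + 9*w + 56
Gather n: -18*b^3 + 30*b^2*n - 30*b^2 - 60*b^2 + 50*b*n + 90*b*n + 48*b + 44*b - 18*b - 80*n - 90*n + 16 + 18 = -18*b^3 - 90*b^2 + 74*b + n*(30*b^2 + 140*b - 170) + 34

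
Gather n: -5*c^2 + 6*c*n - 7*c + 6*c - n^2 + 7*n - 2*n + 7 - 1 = -5*c^2 - c - n^2 + n*(6*c + 5) + 6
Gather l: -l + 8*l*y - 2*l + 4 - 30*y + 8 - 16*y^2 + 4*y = l*(8*y - 3) - 16*y^2 - 26*y + 12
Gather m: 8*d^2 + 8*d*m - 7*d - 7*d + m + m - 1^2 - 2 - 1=8*d^2 - 14*d + m*(8*d + 2) - 4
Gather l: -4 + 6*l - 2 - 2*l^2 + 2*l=-2*l^2 + 8*l - 6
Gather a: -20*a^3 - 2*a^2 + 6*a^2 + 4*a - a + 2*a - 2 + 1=-20*a^3 + 4*a^2 + 5*a - 1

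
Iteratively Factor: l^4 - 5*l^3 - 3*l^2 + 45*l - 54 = (l + 3)*(l^3 - 8*l^2 + 21*l - 18) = (l - 2)*(l + 3)*(l^2 - 6*l + 9) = (l - 3)*(l - 2)*(l + 3)*(l - 3)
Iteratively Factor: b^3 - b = (b - 1)*(b^2 + b) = (b - 1)*(b + 1)*(b)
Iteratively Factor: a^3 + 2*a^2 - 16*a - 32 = (a - 4)*(a^2 + 6*a + 8) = (a - 4)*(a + 2)*(a + 4)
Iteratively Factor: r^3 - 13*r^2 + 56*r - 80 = (r - 4)*(r^2 - 9*r + 20) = (r - 4)^2*(r - 5)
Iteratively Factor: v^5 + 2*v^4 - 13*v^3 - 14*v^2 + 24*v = (v + 2)*(v^4 - 13*v^2 + 12*v) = (v - 3)*(v + 2)*(v^3 + 3*v^2 - 4*v) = (v - 3)*(v - 1)*(v + 2)*(v^2 + 4*v) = v*(v - 3)*(v - 1)*(v + 2)*(v + 4)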